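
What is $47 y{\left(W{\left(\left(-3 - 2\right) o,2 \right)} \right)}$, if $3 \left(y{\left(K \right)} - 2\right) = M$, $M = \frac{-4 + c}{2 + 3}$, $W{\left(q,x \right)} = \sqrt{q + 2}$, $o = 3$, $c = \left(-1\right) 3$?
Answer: $\frac{1081}{15} \approx 72.067$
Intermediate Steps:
$c = -3$
$W{\left(q,x \right)} = \sqrt{2 + q}$
$M = - \frac{7}{5}$ ($M = \frac{-4 - 3}{2 + 3} = - \frac{7}{5} \approx -1.4$)
$y{\left(K \right)} = \frac{23}{15}$ ($y{\left(K \right)} = 2 + \frac{1}{3} \left(- \frac{7}{5}\right) = 2 - \frac{7}{15} = \frac{23}{15}$)
$47 y{\left(W{\left(\left(-3 - 2\right) o,2 \right)} \right)} = 47 \cdot \frac{23}{15} = \frac{1081}{15}$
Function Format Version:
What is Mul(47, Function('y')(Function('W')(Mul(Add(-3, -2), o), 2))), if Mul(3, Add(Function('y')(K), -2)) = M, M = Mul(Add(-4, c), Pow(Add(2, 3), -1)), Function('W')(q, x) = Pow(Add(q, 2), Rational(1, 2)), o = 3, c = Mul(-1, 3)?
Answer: Rational(1081, 15) ≈ 72.067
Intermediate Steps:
c = -3
Function('W')(q, x) = Pow(Add(2, q), Rational(1, 2))
M = Rational(-7, 5) (M = Mul(Add(-4, -3), Pow(Add(2, 3), -1)) = Mul(-7, Pow(5, -1)) = Mul(-7, Rational(1, 5)) = Rational(-7, 5) ≈ -1.4000)
Function('y')(K) = Rational(23, 15) (Function('y')(K) = Add(2, Mul(Rational(1, 3), Rational(-7, 5))) = Add(2, Rational(-7, 15)) = Rational(23, 15))
Mul(47, Function('y')(Function('W')(Mul(Add(-3, -2), o), 2))) = Mul(47, Rational(23, 15)) = Rational(1081, 15)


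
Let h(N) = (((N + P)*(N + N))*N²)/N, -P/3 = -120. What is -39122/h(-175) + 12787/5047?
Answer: 1476482092/583559375 ≈ 2.5301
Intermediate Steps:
P = 360 (P = -3*(-120) = 360)
h(N) = 2*N²*(360 + N) (h(N) = (((N + 360)*(N + N))*N²)/N = (((360 + N)*(2*N))*N²)/N = ((2*N*(360 + N))*N²)/N = (2*N³*(360 + N))/N = 2*N²*(360 + N))
-39122/h(-175) + 12787/5047 = -39122*1/(61250*(360 - 175)) + 12787/5047 = -39122/(2*30625*185) + 12787*(1/5047) = -39122/11331250 + 12787/5047 = -39122*1/11331250 + 12787/5047 = -19561/5665625 + 12787/5047 = 1476482092/583559375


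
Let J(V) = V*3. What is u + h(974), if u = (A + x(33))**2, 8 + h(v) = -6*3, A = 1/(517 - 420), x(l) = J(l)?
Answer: 91992182/9409 ≈ 9777.0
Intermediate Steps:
J(V) = 3*V
x(l) = 3*l
A = 1/97 ≈ 0.010309
h(v) = -26 (h(v) = -8 - 6*3 = -8 - 18 = -26)
u = 92236816/9409 (u = (1/97 + 3*33)**2 = (1/97 + 99)**2 = (9604/97)**2 = 92236816/9409 ≈ 9803.0)
u + h(974) = 92236816/9409 - 26 = 91992182/9409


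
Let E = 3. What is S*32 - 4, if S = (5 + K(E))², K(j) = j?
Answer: 2044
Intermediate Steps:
S = 64 (S = (5 + 3)² = 8² = 64)
S*32 - 4 = 64*32 - 4 = 2048 - 4 = 2044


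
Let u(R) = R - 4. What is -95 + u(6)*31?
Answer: -33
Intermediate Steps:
u(R) = -4 + R
-95 + u(6)*31 = -95 + (-4 + 6)*31 = -95 + 2*31 = -95 + 62 = -33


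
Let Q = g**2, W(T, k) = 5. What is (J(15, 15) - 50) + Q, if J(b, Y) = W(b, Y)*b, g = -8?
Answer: 89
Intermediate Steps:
J(b, Y) = 5*b
Q = 64 (Q = (-8)**2 = 64)
(J(15, 15) - 50) + Q = (5*15 - 50) + 64 = (75 - 50) + 64 = 25 + 64 = 89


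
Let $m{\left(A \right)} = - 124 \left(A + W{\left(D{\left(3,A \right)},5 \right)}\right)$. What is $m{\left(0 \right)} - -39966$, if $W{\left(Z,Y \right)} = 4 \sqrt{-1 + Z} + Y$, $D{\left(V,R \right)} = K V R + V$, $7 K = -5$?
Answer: $39346 - 496 \sqrt{2} \approx 38645.0$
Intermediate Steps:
$K = - \frac{5}{7}$ ($K = \frac{1}{7} \left(-5\right) = - \frac{5}{7} \approx -0.71429$)
$D{\left(V,R \right)} = V - \frac{5 R V}{7}$ ($D{\left(V,R \right)} = - \frac{5 V}{7} R + V = - \frac{5 R V}{7} + V = V - \frac{5 R V}{7}$)
$W{\left(Z,Y \right)} = Y + 4 \sqrt{-1 + Z}$
$m{\left(A \right)} = -620 - 496 \sqrt{2 - \frac{15 A}{7}} - 124 A$ ($m{\left(A \right)} = - 124 \left(A + \left(5 + 4 \sqrt{-1 + \frac{1}{7} \cdot 3 \left(7 - 5 A\right)}\right)\right) = - 124 \left(A + \left(5 + 4 \sqrt{-1 - \left(-3 + \frac{15 A}{7}\right)}\right)\right) = - 124 \left(A + \left(5 + 4 \sqrt{2 - \frac{15 A}{7}}\right)\right) = - 124 \left(5 + A + 4 \sqrt{2 - \frac{15 A}{7}}\right) = -620 - 496 \sqrt{2 - \frac{15 A}{7}} - 124 A$)
$m{\left(0 \right)} - -39966 = \left(-620 - 0 - \frac{496 \sqrt{98 - 0}}{7}\right) - -39966 = \left(-620 + 0 - \frac{496 \sqrt{98 + 0}}{7}\right) + 39966 = \left(-620 + 0 - \frac{496 \sqrt{98}}{7}\right) + 39966 = \left(-620 + 0 - \frac{496 \cdot 7 \sqrt{2}}{7}\right) + 39966 = \left(-620 + 0 - 496 \sqrt{2}\right) + 39966 = \left(-620 - 496 \sqrt{2}\right) + 39966 = 39346 - 496 \sqrt{2}$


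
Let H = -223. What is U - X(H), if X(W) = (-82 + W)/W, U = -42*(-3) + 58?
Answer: 40727/223 ≈ 182.63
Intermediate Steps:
U = 184 (U = 126 + 58 = 184)
X(W) = (-82 + W)/W
U - X(H) = 184 - (-82 - 223)/(-223) = 184 - (-1)*(-305)/223 = 184 - 1*305/223 = 184 - 305/223 = 40727/223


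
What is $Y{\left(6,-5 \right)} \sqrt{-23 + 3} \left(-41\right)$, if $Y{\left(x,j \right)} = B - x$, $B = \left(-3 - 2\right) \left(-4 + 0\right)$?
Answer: $- 1148 i \sqrt{5} \approx - 2567.0 i$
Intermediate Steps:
$B = 20$ ($B = \left(-5\right) \left(-4\right) = 20$)
$Y{\left(x,j \right)} = 20 - x$
$Y{\left(6,-5 \right)} \sqrt{-23 + 3} \left(-41\right) = \left(20 - 6\right) \sqrt{-23 + 3} \left(-41\right) = \left(20 - 6\right) \sqrt{-20} \left(-41\right) = 14 \cdot 2 i \sqrt{5} \left(-41\right) = 28 i \sqrt{5} \left(-41\right) = - 1148 i \sqrt{5}$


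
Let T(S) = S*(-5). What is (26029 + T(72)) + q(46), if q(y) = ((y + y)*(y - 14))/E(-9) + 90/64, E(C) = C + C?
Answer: 7345973/288 ≈ 25507.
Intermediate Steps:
T(S) = -5*S
E(C) = 2*C
q(y) = 45/32 - y*(-14 + y)/9 (q(y) = ((y + y)*(y - 14))/((2*(-9))) + 90/64 = ((2*y)*(-14 + y))/(-18) + 90*(1/64) = (2*y*(-14 + y))*(-1/18) + 45/32 = -y*(-14 + y)/9 + 45/32 = 45/32 - y*(-14 + y)/9)
(26029 + T(72)) + q(46) = (26029 - 5*72) + (45/32 - ⅑*46² + (14/9)*46) = (26029 - 360) + (45/32 - ⅑*2116 + 644/9) = 25669 + (45/32 - 2116/9 + 644/9) = 25669 - 46699/288 = 7345973/288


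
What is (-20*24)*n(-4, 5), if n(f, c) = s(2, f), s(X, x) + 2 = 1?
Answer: 480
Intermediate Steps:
s(X, x) = -1 (s(X, x) = -2 + 1 = -1)
n(f, c) = -1
(-20*24)*n(-4, 5) = -20*24*(-1) = -480*(-1) = 480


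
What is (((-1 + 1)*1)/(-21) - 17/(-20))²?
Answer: 289/400 ≈ 0.72250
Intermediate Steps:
(((-1 + 1)*1)/(-21) - 17/(-20))² = ((0*1)*(-1/21) - 17*(-1/20))² = (0*(-1/21) + 17/20)² = (0 + 17/20)² = (17/20)² = 289/400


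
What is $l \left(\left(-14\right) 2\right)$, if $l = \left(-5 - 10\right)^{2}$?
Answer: $-6300$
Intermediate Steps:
$l = 225$ ($l = \left(-15\right)^{2} = 225$)
$l \left(\left(-14\right) 2\right) = 225 \left(\left(-14\right) 2\right) = 225 \left(-28\right) = -6300$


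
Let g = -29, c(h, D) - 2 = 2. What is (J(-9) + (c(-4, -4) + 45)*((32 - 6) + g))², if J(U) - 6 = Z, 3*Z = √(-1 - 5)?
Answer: (-423 + I*√6)²/9 ≈ 19880.0 - 230.25*I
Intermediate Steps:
c(h, D) = 4 (c(h, D) = 2 + 2 = 4)
Z = I*√6/3 (Z = √(-1 - 5)/3 = √(-6)/3 = (I*√6)/3 = I*√6/3 ≈ 0.8165*I)
J(U) = 6 + I*√6/3
(J(-9) + (c(-4, -4) + 45)*((32 - 6) + g))² = ((6 + I*√6/3) + (4 + 45)*((32 - 6) - 29))² = ((6 + I*√6/3) + 49*(26 - 29))² = ((6 + I*√6/3) + 49*(-3))² = ((6 + I*√6/3) - 147)² = (-141 + I*√6/3)²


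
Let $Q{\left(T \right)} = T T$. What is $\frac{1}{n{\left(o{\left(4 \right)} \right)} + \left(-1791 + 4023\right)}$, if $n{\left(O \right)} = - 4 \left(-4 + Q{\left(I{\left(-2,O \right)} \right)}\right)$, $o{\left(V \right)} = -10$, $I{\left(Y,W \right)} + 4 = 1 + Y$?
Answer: $\frac{1}{2148} \approx 0.00046555$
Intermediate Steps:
$I{\left(Y,W \right)} = -3 + Y$ ($I{\left(Y,W \right)} = -4 + \left(1 + Y\right) = -3 + Y$)
$Q{\left(T \right)} = T^{2}$
$n{\left(O \right)} = -84$ ($n{\left(O \right)} = - 4 \left(-4 + \left(-3 - 2\right)^{2}\right) = - 4 \left(-4 + \left(-5\right)^{2}\right) = - 4 \left(-4 + 25\right) = \left(-4\right) 21 = -84$)
$\frac{1}{n{\left(o{\left(4 \right)} \right)} + \left(-1791 + 4023\right)} = \frac{1}{-84 + \left(-1791 + 4023\right)} = \frac{1}{-84 + 2232} = \frac{1}{2148}$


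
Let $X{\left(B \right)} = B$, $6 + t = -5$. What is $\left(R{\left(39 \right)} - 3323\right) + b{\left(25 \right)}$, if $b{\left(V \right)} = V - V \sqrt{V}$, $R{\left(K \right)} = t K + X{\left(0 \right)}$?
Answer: $-3852$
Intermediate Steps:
$t = -11$ ($t = -6 - 5 = -11$)
$R{\left(K \right)} = - 11 K$ ($R{\left(K \right)} = - 11 K + 0 = - 11 K$)
$b{\left(V \right)} = V - V^{\frac{3}{2}}$
$\left(R{\left(39 \right)} - 3323\right) + b{\left(25 \right)} = \left(\left(-11\right) 39 - 3323\right) + \left(25 - 25^{\frac{3}{2}}\right) = \left(-429 - 3323\right) + \left(25 - 125\right) = -3752 + \left(25 - 125\right) = -3752 - 100 = -3852$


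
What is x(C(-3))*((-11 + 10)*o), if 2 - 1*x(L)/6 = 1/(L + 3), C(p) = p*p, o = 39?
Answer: -897/2 ≈ -448.50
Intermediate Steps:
C(p) = p²
x(L) = 12 - 6/(3 + L) (x(L) = 12 - 6/(L + 3) = 12 - 6/(3 + L))
x(C(-3))*((-11 + 10)*o) = (6*(5 + 2*(-3)²)/(3 + (-3)²))*((-11 + 10)*39) = (6*(5 + 2*9)/(3 + 9))*(-1*39) = (6*(5 + 18)/12)*(-39) = (6*(1/12)*23)*(-39) = (23/2)*(-39) = -897/2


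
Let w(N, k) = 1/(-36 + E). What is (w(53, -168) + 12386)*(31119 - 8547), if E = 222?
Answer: 8666884314/31 ≈ 2.7958e+8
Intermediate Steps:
w(N, k) = 1/186 (w(N, k) = 1/(-36 + 222) = 1/186)
(w(53, -168) + 12386)*(31119 - 8547) = (1/186 + 12386)*(31119 - 8547) = (2303797/186)*22572 = 8666884314/31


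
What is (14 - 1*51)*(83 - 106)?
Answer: 851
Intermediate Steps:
(14 - 1*51)*(83 - 106) = (14 - 51)*(-23) = -37*(-23) = 851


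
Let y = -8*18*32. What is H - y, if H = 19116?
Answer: 23724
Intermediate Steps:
y = -4608 (y = -144*32 = -4608)
H - y = 19116 - 1*(-4608) = 19116 + 4608 = 23724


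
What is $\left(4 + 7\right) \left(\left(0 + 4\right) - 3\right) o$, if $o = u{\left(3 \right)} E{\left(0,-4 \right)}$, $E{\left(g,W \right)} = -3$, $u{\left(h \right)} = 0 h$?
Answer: $0$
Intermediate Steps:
$u{\left(h \right)} = 0$
$o = 0$ ($o = 0 \left(-3\right) = 0$)
$\left(4 + 7\right) \left(\left(0 + 4\right) - 3\right) o = \left(4 + 7\right) \left(\left(0 + 4\right) - 3\right) 0 = 11 \left(4 - 3\right) 0 = 11 \cdot 1 \cdot 0 = 11 \cdot 0 = 0$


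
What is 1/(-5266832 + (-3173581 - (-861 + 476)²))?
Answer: -1/8588638 ≈ -1.1643e-7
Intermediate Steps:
1/(-5266832 + (-3173581 - (-861 + 476)²)) = 1/(-5266832 + (-3173581 - 1*(-385)²)) = 1/(-5266832 + (-3173581 - 1*148225)) = 1/(-5266832 + (-3173581 - 148225)) = 1/(-5266832 - 3321806) = 1/(-8588638) = -1/8588638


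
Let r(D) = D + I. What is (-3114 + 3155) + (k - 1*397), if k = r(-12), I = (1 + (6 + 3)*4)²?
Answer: 1001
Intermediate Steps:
I = 1369 (I = (1 + 9*4)² = (1 + 36)² = 37² = 1369)
r(D) = 1369 + D (r(D) = D + 1369 = 1369 + D)
k = 1357 (k = 1369 - 12 = 1357)
(-3114 + 3155) + (k - 1*397) = (-3114 + 3155) + (1357 - 1*397) = 41 + (1357 - 397) = 41 + 960 = 1001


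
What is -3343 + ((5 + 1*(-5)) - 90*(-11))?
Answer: -2353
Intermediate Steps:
-3343 + ((5 + 1*(-5)) - 90*(-11)) = -3343 + ((5 - 5) - 10*(-99)) = -3343 + (0 + 990) = -3343 + 990 = -2353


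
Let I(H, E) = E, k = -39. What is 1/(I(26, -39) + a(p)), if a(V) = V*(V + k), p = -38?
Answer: 1/2887 ≈ 0.00034638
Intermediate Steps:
a(V) = V*(-39 + V) (a(V) = V*(V - 39) = V*(-39 + V))
1/(I(26, -39) + a(p)) = 1/(-39 - 38*(-39 - 38)) = 1/(-39 - 38*(-77)) = 1/(-39 + 2926) = 1/2887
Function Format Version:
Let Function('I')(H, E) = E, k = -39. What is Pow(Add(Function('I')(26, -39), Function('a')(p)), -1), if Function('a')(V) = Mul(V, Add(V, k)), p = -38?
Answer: Rational(1, 2887) ≈ 0.00034638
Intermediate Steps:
Function('a')(V) = Mul(V, Add(-39, V)) (Function('a')(V) = Mul(V, Add(V, -39)) = Mul(V, Add(-39, V)))
Pow(Add(Function('I')(26, -39), Function('a')(p)), -1) = Pow(Add(-39, Mul(-38, Add(-39, -38))), -1) = Pow(Add(-39, Mul(-38, -77)), -1) = Pow(Add(-39, 2926), -1) = Pow(2887, -1) = Rational(1, 2887)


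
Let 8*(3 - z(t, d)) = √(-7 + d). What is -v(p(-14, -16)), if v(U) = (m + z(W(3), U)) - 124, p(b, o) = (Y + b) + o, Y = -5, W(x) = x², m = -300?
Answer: 421 + I*√42/8 ≈ 421.0 + 0.81009*I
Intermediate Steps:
p(b, o) = -5 + b + o (p(b, o) = (-5 + b) + o = -5 + b + o)
z(t, d) = 3 - √(-7 + d)/8
v(U) = -421 - √(-7 + U)/8 (v(U) = (-300 + (3 - √(-7 + U)/8)) - 124 = (-297 - √(-7 + U)/8) - 124 = -421 - √(-7 + U)/8)
-v(p(-14, -16)) = -(-421 - √(-7 + (-5 - 14 - 16))/8) = -(-421 - √(-7 - 35)/8) = -(-421 - I*√42/8) = 421 + I*√42/8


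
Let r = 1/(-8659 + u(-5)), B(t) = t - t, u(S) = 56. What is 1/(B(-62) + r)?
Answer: -8603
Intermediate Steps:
B(t) = 0
r = -1/8603 (r = 1/(-8659 + 56) = 1/(-8603) = -1/8603 ≈ -0.00011624)
1/(B(-62) + r) = 1/(0 - 1/8603) = 1/(-1/8603) = -8603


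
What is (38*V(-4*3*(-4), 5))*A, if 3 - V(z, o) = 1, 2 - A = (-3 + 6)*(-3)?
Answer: 836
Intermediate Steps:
A = 11 (A = 2 - (-3 + 6)*(-3) = 2 - 3*(-3) = 2 - 1*(-9) = 2 + 9 = 11)
V(z, o) = 2 (V(z, o) = 3 - 1*1 = 3 - 1 = 2)
(38*V(-4*3*(-4), 5))*A = (38*2)*11 = 76*11 = 836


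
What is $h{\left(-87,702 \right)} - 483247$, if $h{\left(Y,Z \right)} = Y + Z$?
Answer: $-482632$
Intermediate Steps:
$h{\left(-87,702 \right)} - 483247 = \left(-87 + 702\right) - 483247 = 615 - 483247 = -482632$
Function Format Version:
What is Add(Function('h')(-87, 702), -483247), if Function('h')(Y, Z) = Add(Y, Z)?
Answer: -482632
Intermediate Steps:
Add(Function('h')(-87, 702), -483247) = Add(Add(-87, 702), -483247) = Add(615, -483247) = -482632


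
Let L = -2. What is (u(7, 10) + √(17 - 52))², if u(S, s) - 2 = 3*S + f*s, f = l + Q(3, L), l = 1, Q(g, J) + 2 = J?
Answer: (-7 + I*√35)² ≈ 14.0 - 82.825*I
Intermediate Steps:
Q(g, J) = -2 + J
f = -3 (f = 1 + (-2 - 2) = 1 - 4 = -3)
u(S, s) = 2 - 3*s + 3*S (u(S, s) = 2 + (3*S - 3*s) = 2 + (-3*s + 3*S) = 2 - 3*s + 3*S)
(u(7, 10) + √(17 - 52))² = ((2 - 3*10 + 3*7) + √(17 - 52))² = ((2 - 30 + 21) + √(-35))² = (-7 + I*√35)²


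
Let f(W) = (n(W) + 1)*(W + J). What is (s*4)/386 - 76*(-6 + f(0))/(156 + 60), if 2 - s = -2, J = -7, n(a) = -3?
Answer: -14452/5211 ≈ -2.7734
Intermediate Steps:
s = 4 (s = 2 - 1*(-2) = 2 + 2 = 4)
f(W) = 14 - 2*W (f(W) = (-3 + 1)*(W - 7) = -2*(-7 + W) = 14 - 2*W)
(s*4)/386 - 76*(-6 + f(0))/(156 + 60) = (4*4)/386 - 76*(-6 + (14 - 2*0))/(156 + 60) = 16*(1/386) - 76/(216/(-6 + (14 + 0))) = 8/193 - 76/(216/(-6 + 14)) = 8/193 - 76/(216/8) = 8/193 - 76/(216*(⅛)) = 8/193 - 76/27 = -14452/5211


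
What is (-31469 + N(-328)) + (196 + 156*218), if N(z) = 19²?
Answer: 3096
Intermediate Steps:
N(z) = 361
(-31469 + N(-328)) + (196 + 156*218) = (-31469 + 361) + (196 + 156*218) = -31108 + (196 + 34008) = -31108 + 34204 = 3096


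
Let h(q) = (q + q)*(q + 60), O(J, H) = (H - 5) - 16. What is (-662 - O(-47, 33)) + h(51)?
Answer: 10648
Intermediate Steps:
O(J, H) = -21 + H (O(J, H) = (-5 + H) - 16 = -21 + H)
h(q) = 2*q*(60 + q) (h(q) = (2*q)*(60 + q) = 2*q*(60 + q))
(-662 - O(-47, 33)) + h(51) = (-662 - (-21 + 33)) + 2*51*(60 + 51) = (-662 - 1*12) + 2*51*111 = (-662 - 12) + 11322 = -674 + 11322 = 10648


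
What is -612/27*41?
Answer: -2788/3 ≈ -929.33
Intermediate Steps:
-612/27*41 = -36*17/27*41 = -68/3*41 = -2788/3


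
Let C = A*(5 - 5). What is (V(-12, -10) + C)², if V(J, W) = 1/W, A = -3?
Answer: 1/100 ≈ 0.010000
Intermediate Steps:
C = 0 (C = -3*(5 - 5) = -3*0 = 0)
(V(-12, -10) + C)² = (1/(-10) + 0)² = (-⅒ + 0)² = (-⅒)² = 1/100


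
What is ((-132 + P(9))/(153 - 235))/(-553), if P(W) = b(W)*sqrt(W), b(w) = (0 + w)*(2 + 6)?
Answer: 6/3239 ≈ 0.0018524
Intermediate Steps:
b(w) = 8*w (b(w) = w*8 = 8*w)
P(W) = 8*W**(3/2) (P(W) = (8*W)*sqrt(W) = 8*W**(3/2))
((-132 + P(9))/(153 - 235))/(-553) = ((-132 + 8*9**(3/2))/(153 - 235))/(-553) = ((-132 + 8*27)/(-82))*(-1/553) = ((-132 + 216)*(-1/82))*(-1/553) = (84*(-1/82))*(-1/553) = -42/41*(-1/553) = 6/3239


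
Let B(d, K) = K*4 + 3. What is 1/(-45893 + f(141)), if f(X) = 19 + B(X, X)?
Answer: -1/45307 ≈ -2.2072e-5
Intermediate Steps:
B(d, K) = 3 + 4*K (B(d, K) = 4*K + 3 = 3 + 4*K)
f(X) = 22 + 4*X (f(X) = 19 + (3 + 4*X) = 22 + 4*X)
1/(-45893 + f(141)) = 1/(-45893 + (22 + 4*141)) = 1/(-45893 + (22 + 564)) = 1/(-45893 + 586) = 1/(-45307) = -1/45307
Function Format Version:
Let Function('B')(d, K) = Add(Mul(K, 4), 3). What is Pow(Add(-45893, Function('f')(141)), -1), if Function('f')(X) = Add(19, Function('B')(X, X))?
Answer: Rational(-1, 45307) ≈ -2.2072e-5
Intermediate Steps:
Function('B')(d, K) = Add(3, Mul(4, K)) (Function('B')(d, K) = Add(Mul(4, K), 3) = Add(3, Mul(4, K)))
Function('f')(X) = Add(22, Mul(4, X)) (Function('f')(X) = Add(19, Add(3, Mul(4, X))) = Add(22, Mul(4, X)))
Pow(Add(-45893, Function('f')(141)), -1) = Pow(Add(-45893, Add(22, Mul(4, 141))), -1) = Pow(Add(-45893, Add(22, 564)), -1) = Pow(Add(-45893, 586), -1) = Pow(-45307, -1) = Rational(-1, 45307)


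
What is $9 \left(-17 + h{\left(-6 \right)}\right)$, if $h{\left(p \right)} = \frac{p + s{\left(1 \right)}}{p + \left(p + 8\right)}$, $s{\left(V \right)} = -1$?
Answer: $- \frac{549}{4} \approx -137.25$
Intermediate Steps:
$h{\left(p \right)} = \frac{-1 + p}{8 + 2 p}$ ($h{\left(p \right)} = \frac{p - 1}{p + \left(p + 8\right)} = \frac{-1 + p}{p + \left(8 + p\right)} = \frac{-1 + p}{8 + 2 p}$)
$9 \left(-17 + h{\left(-6 \right)}\right) = 9 \left(-17 + \frac{-1 - 6}{2 \left(4 - 6\right)}\right) = 9 \left(-17 + \frac{1}{2} \frac{1}{-2} \left(-7\right)\right) = 9 \left(-17 + \frac{1}{2} \left(- \frac{1}{2}\right) \left(-7\right)\right) = 9 \left(-17 + \frac{7}{4}\right) = 9 \left(- \frac{61}{4}\right) = - \frac{549}{4}$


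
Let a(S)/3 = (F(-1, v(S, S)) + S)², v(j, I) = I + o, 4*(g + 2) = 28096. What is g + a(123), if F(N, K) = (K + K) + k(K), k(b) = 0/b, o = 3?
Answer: 428897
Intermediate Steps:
g = 7022 (g = -2 + (¼)*28096 = -2 + 7024 = 7022)
k(b) = 0
v(j, I) = 3 + I (v(j, I) = I + 3 = 3 + I)
F(N, K) = 2*K (F(N, K) = (K + K) + 0 = 2*K + 0 = 2*K)
a(S) = 3*(6 + 3*S)² (a(S) = 3*(2*(3 + S) + S)² = 3*((6 + 2*S) + S)² = 3*(6 + 3*S)²)
g + a(123) = 7022 + 27*(2 + 123)² = 7022 + 27*125² = 7022 + 27*15625 = 7022 + 421875 = 428897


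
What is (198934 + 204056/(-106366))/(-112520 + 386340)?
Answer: 5289902447/7281284530 ≈ 0.72651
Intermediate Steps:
(198934 + 204056/(-106366))/(-112520 + 386340) = (198934 + 204056*(-1/106366))/273820 = (198934 - 102028/53183)*(1/273820) = (10579804894/53183)*(1/273820) = 5289902447/7281284530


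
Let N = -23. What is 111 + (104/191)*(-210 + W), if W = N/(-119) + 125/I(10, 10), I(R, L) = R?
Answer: 81051/22729 ≈ 3.5660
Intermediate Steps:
W = 3021/238 (W = -23/(-119) + 125/10 = -23*(-1/119) + 125*(⅒) = 23/119 + 25/2 = 3021/238 ≈ 12.693)
111 + (104/191)*(-210 + W) = 111 + (104/191)*(-210 + 3021/238) = 111 + (104*(1/191))*(-46959/238) = 111 + (104/191)*(-46959/238) = 111 - 2441868/22729 = 81051/22729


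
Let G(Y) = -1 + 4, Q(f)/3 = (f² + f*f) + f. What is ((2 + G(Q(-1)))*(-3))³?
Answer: -3375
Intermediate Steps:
Q(f) = 3*f + 6*f² (Q(f) = 3*((f² + f*f) + f) = 3*((f² + f²) + f) = 3*(2*f² + f) = 3*(f + 2*f²) = 3*f + 6*f²)
G(Y) = 3
((2 + G(Q(-1)))*(-3))³ = ((2 + 3)*(-3))³ = (5*(-3))³ = (-15)³ = -3375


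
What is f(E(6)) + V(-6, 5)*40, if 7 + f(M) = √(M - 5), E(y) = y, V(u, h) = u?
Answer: -246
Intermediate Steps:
f(M) = -7 + √(-5 + M) (f(M) = -7 + √(M - 5) = -7 + √(-5 + M))
f(E(6)) + V(-6, 5)*40 = (-7 + √(-5 + 6)) - 6*40 = (-7 + √1) - 240 = (-7 + 1) - 240 = -6 - 240 = -246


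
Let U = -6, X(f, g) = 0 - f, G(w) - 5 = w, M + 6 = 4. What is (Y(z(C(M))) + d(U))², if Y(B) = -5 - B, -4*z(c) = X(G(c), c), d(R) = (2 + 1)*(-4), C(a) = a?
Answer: 5041/16 ≈ 315.06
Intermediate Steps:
M = -2 (M = -6 + 4 = -2)
G(w) = 5 + w
X(f, g) = -f
d(R) = -12 (d(R) = 3*(-4) = -12)
z(c) = 5/4 + c/4 (z(c) = -(-1)*(5 + c)/4 = -(-5 - c)/4 = 5/4 + c/4)
(Y(z(C(M))) + d(U))² = ((-5 - (5/4 + (¼)*(-2))) - 12)² = ((-5 - (5/4 - ½)) - 12)² = ((-5 - 1*¾) - 12)² = ((-5 - ¾) - 12)² = (-23/4 - 12)² = (-71/4)² = 5041/16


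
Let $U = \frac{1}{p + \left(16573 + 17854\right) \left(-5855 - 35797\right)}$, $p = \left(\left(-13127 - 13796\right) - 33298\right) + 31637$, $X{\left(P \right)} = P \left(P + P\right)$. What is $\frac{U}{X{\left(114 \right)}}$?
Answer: $- \frac{1}{37272059832096} \approx -2.683 \cdot 10^{-14}$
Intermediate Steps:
$X{\left(P \right)} = 2 P^{2}$ ($X{\left(P \right)} = P 2 P = 2 P^{2}$)
$p = -28584$ ($p = \left(\left(-13127 - 13796\right) - 33298\right) + 31637 = \left(-26923 - 33298\right) + 31637 = -60221 + 31637 = -28584$)
$U = - \frac{1}{1433981988}$ ($U = \frac{1}{-28584 + \left(16573 + 17854\right) \left(-5855 - 35797\right)} = \frac{1}{-28584 + 34427 \left(-41652\right)} = \frac{1}{-28584 - 1433953404} = \frac{1}{-1433981988} = - \frac{1}{1433981988} \approx -6.9736 \cdot 10^{-10}$)
$\frac{U}{X{\left(114 \right)}} = - \frac{1}{1433981988 \cdot 2 \cdot 114^{2}} = - \frac{1}{1433981988 \cdot 2 \cdot 12996} = - \frac{1}{1433981988 \cdot 25992} = \left(- \frac{1}{1433981988}\right) \frac{1}{25992} = - \frac{1}{37272059832096}$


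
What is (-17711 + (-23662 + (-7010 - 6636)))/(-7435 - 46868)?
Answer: 55019/54303 ≈ 1.0132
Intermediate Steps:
(-17711 + (-23662 + (-7010 - 6636)))/(-7435 - 46868) = (-17711 + (-23662 - 13646))/(-54303) = (-17711 - 37308)*(-1/54303) = -55019*(-1/54303) = 55019/54303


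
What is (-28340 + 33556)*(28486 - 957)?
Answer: 143591264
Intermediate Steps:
(-28340 + 33556)*(28486 - 957) = 5216*27529 = 143591264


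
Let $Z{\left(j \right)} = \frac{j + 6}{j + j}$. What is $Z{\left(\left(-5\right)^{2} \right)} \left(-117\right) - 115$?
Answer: $- \frac{9377}{50} \approx -187.54$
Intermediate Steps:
$Z{\left(j \right)} = \frac{6 + j}{2 j}$
$Z{\left(\left(-5\right)^{2} \right)} \left(-117\right) - 115 = \frac{6 + \left(-5\right)^{2}}{2 \left(-5\right)^{2}} \left(-117\right) - 115 = \frac{6 + 25}{2 \cdot 25} \left(-117\right) - 115 = \frac{1}{2} \cdot \frac{1}{25} \cdot 31 \left(-117\right) - 115 = \frac{31}{50} \left(-117\right) - 115 = - \frac{3627}{50} - 115 = - \frac{9377}{50}$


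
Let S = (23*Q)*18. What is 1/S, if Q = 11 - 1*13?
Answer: -1/828 ≈ -0.0012077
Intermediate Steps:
Q = -2 (Q = 11 - 13 = -2)
S = -828 (S = (23*(-2))*18 = -46*18 = -828)
1/S = 1/(-828) = -1/828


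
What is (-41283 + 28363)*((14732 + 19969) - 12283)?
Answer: -289640560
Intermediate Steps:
(-41283 + 28363)*((14732 + 19969) - 12283) = -12920*(34701 - 12283) = -12920*22418 = -289640560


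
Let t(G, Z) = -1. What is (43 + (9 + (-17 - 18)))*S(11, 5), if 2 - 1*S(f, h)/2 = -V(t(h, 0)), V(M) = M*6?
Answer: -136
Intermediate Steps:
V(M) = 6*M
S(f, h) = -8 (S(f, h) = 4 - (-2)*6*(-1) = 4 - (-2)*(-6) = 4 - 2*6 = 4 - 12 = -8)
(43 + (9 + (-17 - 18)))*S(11, 5) = (43 + (9 + (-17 - 18)))*(-8) = (43 + (9 - 35))*(-8) = (43 - 26)*(-8) = 17*(-8) = -136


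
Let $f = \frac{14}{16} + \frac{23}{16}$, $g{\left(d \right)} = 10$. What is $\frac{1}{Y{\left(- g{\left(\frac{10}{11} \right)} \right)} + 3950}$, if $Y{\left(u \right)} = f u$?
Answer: $\frac{8}{31415} \approx 0.00025466$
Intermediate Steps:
$f = \frac{37}{16}$ ($f = 14 \cdot \frac{1}{16} + 23 \cdot \frac{1}{16} = \frac{7}{8} + \frac{23}{16} = \frac{37}{16} \approx 2.3125$)
$Y{\left(u \right)} = \frac{37 u}{16}$
$\frac{1}{Y{\left(- g{\left(\frac{10}{11} \right)} \right)} + 3950} = \frac{1}{\frac{37 \left(\left(-1\right) 10\right)}{16} + 3950} = \frac{1}{\frac{37}{16} \left(-10\right) + 3950} = \frac{1}{- \frac{185}{8} + 3950} = \frac{1}{\frac{31415}{8}} = \frac{8}{31415}$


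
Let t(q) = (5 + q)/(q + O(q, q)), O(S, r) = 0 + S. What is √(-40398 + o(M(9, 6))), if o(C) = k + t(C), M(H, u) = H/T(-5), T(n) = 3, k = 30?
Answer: 10*I*√3633/3 ≈ 200.91*I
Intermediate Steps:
O(S, r) = S
t(q) = (5 + q)/(2*q) (t(q) = (5 + q)/(q + q) = (5 + q)/((2*q)) = (5 + q)*(1/(2*q)) = (5 + q)/(2*q))
M(H, u) = H/3
o(C) = 30 + (5 + C)/(2*C)
√(-40398 + o(M(9, 6))) = √(-40398 + (5 + 61*((⅓)*9))/(2*(((⅓)*9)))) = √(-40398 + (½)*(5 + 61*3)/3) = √(-40398 + (½)*(⅓)*(5 + 183)) = √(-40398 + (½)*(⅓)*188) = √(-40398 + 94/3) = √(-121100/3) = 10*I*√3633/3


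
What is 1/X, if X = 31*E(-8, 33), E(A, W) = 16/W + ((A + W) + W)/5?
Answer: 165/61814 ≈ 0.0026693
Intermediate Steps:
E(A, W) = 16/W + A/5 + 2*W/5 (E(A, W) = 16/W + (A + 2*W)*(⅕) = 16/W + (A/5 + 2*W/5) = 16/W + A/5 + 2*W/5)
X = 61814/165 (X = 31*((⅕)*(80 + 33*(-8 + 2*33))/33) = 31*((⅕)*(1/33)*(80 + 33*(-8 + 66))) = 31*((⅕)*(1/33)*(80 + 33*58)) = 31*((⅕)*(1/33)*(80 + 1914)) = 31*((⅕)*(1/33)*1994) = 31*(1994/165) = 61814/165 ≈ 374.63)
1/X = 1/(61814/165) = 165/61814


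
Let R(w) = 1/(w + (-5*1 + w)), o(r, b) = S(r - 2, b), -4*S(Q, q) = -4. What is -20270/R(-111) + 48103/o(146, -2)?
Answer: 4649393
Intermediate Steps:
S(Q, q) = 1 (S(Q, q) = -1/4*(-4) = 1)
o(r, b) = 1
R(w) = 1/(-5 + 2*w) (R(w) = 1/(w + (-5 + w)) = 1/(-5 + 2*w))
-20270/R(-111) + 48103/o(146, -2) = -20270/(1/(-5 + 2*(-111))) + 48103/1 = -20270/(1/(-5 - 222)) + 48103*1 = -20270/(1/(-227)) + 48103 = -20270/(-1/227) + 48103 = -20270*(-227) + 48103 = 4601290 + 48103 = 4649393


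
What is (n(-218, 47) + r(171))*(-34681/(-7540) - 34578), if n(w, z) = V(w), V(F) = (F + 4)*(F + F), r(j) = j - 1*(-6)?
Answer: -24368948561159/7540 ≈ -3.2320e+9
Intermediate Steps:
r(j) = 6 + j (r(j) = j + 6 = 6 + j)
V(F) = 2*F*(4 + F) (V(F) = (4 + F)*(2*F) = 2*F*(4 + F))
n(w, z) = 2*w*(4 + w)
(n(-218, 47) + r(171))*(-34681/(-7540) - 34578) = (2*(-218)*(4 - 218) + (6 + 171))*(-34681/(-7540) - 34578) = (2*(-218)*(-214) + 177)*(-34681*(-1/7540) - 34578) = (93304 + 177)*(34681/7540 - 34578) = 93481*(-260683439/7540) = -24368948561159/7540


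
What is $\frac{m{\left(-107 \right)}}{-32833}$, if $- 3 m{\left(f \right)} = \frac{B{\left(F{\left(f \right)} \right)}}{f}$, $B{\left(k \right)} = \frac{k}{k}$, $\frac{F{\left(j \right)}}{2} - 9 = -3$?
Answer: $- \frac{1}{10539393} \approx -9.4882 \cdot 10^{-8}$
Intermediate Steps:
$F{\left(j \right)} = 12$ ($F{\left(j \right)} = 18 + 2 \left(-3\right) = 18 - 6 = 12$)
$B{\left(k \right)} = 1$
$m{\left(f \right)} = - \frac{1}{3 f}$ ($m{\left(f \right)} = - \frac{1 \frac{1}{f}}{3} = - \frac{1}{3 f}$)
$\frac{m{\left(-107 \right)}}{-32833} = \frac{\left(- \frac{1}{3}\right) \frac{1}{-107}}{-32833} = \left(- \frac{1}{3}\right) \left(- \frac{1}{107}\right) \left(- \frac{1}{32833}\right) = \frac{1}{321} \left(- \frac{1}{32833}\right) = - \frac{1}{10539393}$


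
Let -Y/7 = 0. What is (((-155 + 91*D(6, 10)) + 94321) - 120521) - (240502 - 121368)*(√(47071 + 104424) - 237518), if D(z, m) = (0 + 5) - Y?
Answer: 28296443512 - 119134*√151495 ≈ 2.8250e+10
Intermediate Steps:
Y = 0 (Y = -7*0 = 0)
D(z, m) = 5 (D(z, m) = (0 + 5) - 1*0 = 5 + 0 = 5)
(((-155 + 91*D(6, 10)) + 94321) - 120521) - (240502 - 121368)*(√(47071 + 104424) - 237518) = (((-155 + 91*5) + 94321) - 120521) - (240502 - 121368)*(√(47071 + 104424) - 237518) = (((-155 + 455) + 94321) - 120521) - 119134*(√151495 - 237518) = ((300 + 94321) - 120521) - 119134*(-237518 + √151495) = (94621 - 120521) - (-28296469412 + 119134*√151495) = -25900 + (28296469412 - 119134*√151495) = 28296443512 - 119134*√151495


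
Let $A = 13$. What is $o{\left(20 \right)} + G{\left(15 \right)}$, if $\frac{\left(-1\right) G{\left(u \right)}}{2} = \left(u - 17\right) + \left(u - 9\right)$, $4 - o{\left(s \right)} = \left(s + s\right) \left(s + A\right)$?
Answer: $-1324$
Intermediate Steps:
$o{\left(s \right)} = 4 - 2 s \left(13 + s\right)$ ($o{\left(s \right)} = 4 - \left(s + s\right) \left(s + 13\right) = 4 - 2 s \left(13 + s\right)$)
$G{\left(u \right)} = 52 - 4 u$ ($G{\left(u \right)} = - 2 \left(\left(u - 17\right) + \left(u - 9\right)\right) = - 2 \left(\left(-17 + u\right) + \left(u - 9\right)\right) = - 2 \left(\left(-17 + u\right) + \left(-9 + u\right)\right) = - 2 \left(-26 + 2 u\right) = 52 - 4 u$)
$o{\left(20 \right)} + G{\left(15 \right)} = \left(4 - 520 - 2 \cdot 20^{2}\right) + \left(52 - 60\right) = \left(4 - 520 - 800\right) + \left(52 - 60\right) = \left(4 - 520 - 800\right) - 8 = -1316 - 8 = -1324$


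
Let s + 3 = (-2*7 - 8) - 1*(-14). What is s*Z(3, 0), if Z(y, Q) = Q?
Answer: 0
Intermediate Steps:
s = -11 (s = -3 + ((-2*7 - 8) - 1*(-14)) = -3 + ((-14 - 8) + 14) = -3 + (-22 + 14) = -3 - 8 = -11)
s*Z(3, 0) = -11*0 = 0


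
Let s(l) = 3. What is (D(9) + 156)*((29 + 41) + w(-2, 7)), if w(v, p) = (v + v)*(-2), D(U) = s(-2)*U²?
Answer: 31122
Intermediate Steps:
D(U) = 3*U²
w(v, p) = -4*v (w(v, p) = (2*v)*(-2) = -4*v)
(D(9) + 156)*((29 + 41) + w(-2, 7)) = (3*9² + 156)*((29 + 41) - 4*(-2)) = (3*81 + 156)*(70 + 8) = (243 + 156)*78 = 399*78 = 31122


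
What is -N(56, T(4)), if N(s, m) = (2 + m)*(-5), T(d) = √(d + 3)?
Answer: 10 + 5*√7 ≈ 23.229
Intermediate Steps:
T(d) = √(3 + d)
N(s, m) = -10 - 5*m
-N(56, T(4)) = -(-10 - 5*√(3 + 4)) = -(-10 - 5*√7) = 10 + 5*√7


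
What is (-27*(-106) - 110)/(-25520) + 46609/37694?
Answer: 67857987/60121930 ≈ 1.1287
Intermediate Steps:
(-27*(-106) - 110)/(-25520) + 46609/37694 = (2862 - 110)*(-1/25520) + 46609*(1/37694) = 2752*(-1/25520) + 46609/37694 = -172/1595 + 46609/37694 = 67857987/60121930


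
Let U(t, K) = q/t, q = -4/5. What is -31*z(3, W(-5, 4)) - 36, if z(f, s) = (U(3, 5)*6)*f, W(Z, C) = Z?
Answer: 564/5 ≈ 112.80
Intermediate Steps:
q = -4/5 (q = -4*1/5 = -4/5 ≈ -0.80000)
U(t, K) = -4/(5*t)
z(f, s) = -8*f/5 (z(f, s) = (-4/5/3*6)*f = (-4/5*1/3*6)*f = (-4/15*6)*f = -8*f/5)
-31*z(3, W(-5, 4)) - 36 = -(-248)*3/5 - 36 = -31*(-24/5) - 36 = 744/5 - 36 = 564/5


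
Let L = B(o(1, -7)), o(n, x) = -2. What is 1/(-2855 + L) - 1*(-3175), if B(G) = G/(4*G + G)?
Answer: 45319945/14274 ≈ 3175.0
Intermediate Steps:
B(G) = ⅕ (B(G) = G/((5*G)) = G*(1/(5*G)) = ⅕)
L = ⅕ ≈ 0.20000
1/(-2855 + L) - 1*(-3175) = 1/(-2855 + ⅕) - 1*(-3175) = 1/(-14274/5) + 3175 = -5/14274 + 3175 = 45319945/14274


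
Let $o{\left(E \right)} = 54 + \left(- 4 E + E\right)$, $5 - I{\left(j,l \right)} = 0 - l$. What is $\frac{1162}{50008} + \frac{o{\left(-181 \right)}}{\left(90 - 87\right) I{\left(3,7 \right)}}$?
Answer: $\frac{44489}{2679} \approx 16.607$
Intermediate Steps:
$I{\left(j,l \right)} = 5 + l$ ($I{\left(j,l \right)} = 5 - \left(0 - l\right) = 5 - - l = 5 + l$)
$o{\left(E \right)} = 54 - 3 E$
$\frac{1162}{50008} + \frac{o{\left(-181 \right)}}{\left(90 - 87\right) I{\left(3,7 \right)}} = \frac{1162}{50008} + \frac{54 - -543}{\left(90 - 87\right) \left(5 + 7\right)} = 1162 \cdot \frac{1}{50008} + \frac{54 + 543}{3 \cdot 12} = \frac{83}{3572} + \frac{597}{36} = \frac{83}{3572} + 597 \cdot \frac{1}{36} = \frac{83}{3572} + \frac{199}{12} = \frac{44489}{2679}$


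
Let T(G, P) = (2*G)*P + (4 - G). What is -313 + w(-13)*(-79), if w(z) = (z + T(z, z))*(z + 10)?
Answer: 80741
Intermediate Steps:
T(G, P) = 4 - G + 2*G*P (T(G, P) = 2*G*P + (4 - G) = 4 - G + 2*G*P)
w(z) = (4 + 2*z**2)*(10 + z) (w(z) = (z + (4 - z + 2*z*z))*(z + 10) = (z + (4 - z + 2*z**2))*(10 + z) = (4 + 2*z**2)*(10 + z))
-313 + w(-13)*(-79) = -313 + (40 + 2*(-13)**3 + 4*(-13) + 20*(-13)**2)*(-79) = -313 + (40 + 2*(-2197) - 52 + 20*169)*(-79) = -313 + (40 - 4394 - 52 + 3380)*(-79) = -313 - 1026*(-79) = -313 + 81054 = 80741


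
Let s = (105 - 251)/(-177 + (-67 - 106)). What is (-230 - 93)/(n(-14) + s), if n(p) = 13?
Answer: -56525/2348 ≈ -24.074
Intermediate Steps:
s = 73/175 (s = -146/(-177 - 173) = -146/(-350) = -146*(-1/350) = 73/175 ≈ 0.41714)
(-230 - 93)/(n(-14) + s) = (-230 - 93)/(13 + 73/175) = -323/2348/175 = -323*175/2348 = -56525/2348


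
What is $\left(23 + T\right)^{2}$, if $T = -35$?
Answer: $144$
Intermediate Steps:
$\left(23 + T\right)^{2} = \left(23 - 35\right)^{2} = \left(-12\right)^{2} = 144$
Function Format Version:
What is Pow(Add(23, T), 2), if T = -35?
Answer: 144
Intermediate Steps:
Pow(Add(23, T), 2) = Pow(Add(23, -35), 2) = Pow(-12, 2) = 144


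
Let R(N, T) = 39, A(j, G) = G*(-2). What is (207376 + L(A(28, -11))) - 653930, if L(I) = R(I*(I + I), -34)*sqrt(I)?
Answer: -446554 + 39*sqrt(22) ≈ -4.4637e+5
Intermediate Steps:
A(j, G) = -2*G
L(I) = 39*sqrt(I)
(207376 + L(A(28, -11))) - 653930 = (207376 + 39*sqrt(-2*(-11))) - 653930 = (207376 + 39*sqrt(22)) - 653930 = -446554 + 39*sqrt(22)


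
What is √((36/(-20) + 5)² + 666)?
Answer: √16906/5 ≈ 26.005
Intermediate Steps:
√((36/(-20) + 5)² + 666) = √((36*(-1/20) + 5)² + 666) = √((-9/5 + 5)² + 666) = √((16/5)² + 666) = √(256/25 + 666) = √(16906/25) = √16906/5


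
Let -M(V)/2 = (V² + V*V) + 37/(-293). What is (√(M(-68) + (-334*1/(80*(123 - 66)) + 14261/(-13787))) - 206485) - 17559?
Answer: -224044 + I*√392267554700084029473990/4605133740 ≈ -2.2404e+5 + 136.0*I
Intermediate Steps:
M(V) = 74/293 - 4*V² (M(V) = -2*((V² + V*V) + 37/(-293)) = -2*((V² + V²) + 37*(-1/293)) = -2*(2*V² - 37/293) = -2*(-37/293 + 2*V²) = 74/293 - 4*V²)
(√(M(-68) + (-334*1/(80*(123 - 66)) + 14261/(-13787))) - 206485) - 17559 = (√((74/293 - 4*(-68)²) + (-334*1/(80*(123 - 66)) + 14261/(-13787))) - 206485) - 17559 = (√((74/293 - 4*4624) + (-334/(57*80) + 14261*(-1/13787))) - 206485) - 17559 = (√((74/293 - 18496) + (-334/4560 - 14261/13787)) - 206485) - 17559 = (√(-5419254/293 + (-334*1/4560 - 14261/13787)) - 206485) - 17559 = (√(-5419254/293 + (-167/2280 - 14261/13787)) - 206485) - 17559 = (√(-5419254/293 - 34817509/31434360) - 206485) - 17559 = (√(-170360982697577/9210267480) - 206485) - 17559 = (I*√392267554700084029473990/4605133740 - 206485) - 17559 = (-206485 + I*√392267554700084029473990/4605133740) - 17559 = -224044 + I*√392267554700084029473990/4605133740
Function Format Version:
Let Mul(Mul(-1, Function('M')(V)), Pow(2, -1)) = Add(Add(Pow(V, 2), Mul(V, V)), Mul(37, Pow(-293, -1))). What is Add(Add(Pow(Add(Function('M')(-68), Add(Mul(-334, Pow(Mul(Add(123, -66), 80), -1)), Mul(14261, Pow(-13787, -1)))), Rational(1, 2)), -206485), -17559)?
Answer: Add(-224044, Mul(Rational(1, 4605133740), I, Pow(392267554700084029473990, Rational(1, 2)))) ≈ Add(-2.2404e+5, Mul(136.00, I))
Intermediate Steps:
Function('M')(V) = Add(Rational(74, 293), Mul(-4, Pow(V, 2))) (Function('M')(V) = Mul(-2, Add(Add(Pow(V, 2), Mul(V, V)), Mul(37, Pow(-293, -1)))) = Mul(-2, Add(Add(Pow(V, 2), Pow(V, 2)), Mul(37, Rational(-1, 293)))) = Mul(-2, Add(Mul(2, Pow(V, 2)), Rational(-37, 293))) = Mul(-2, Add(Rational(-37, 293), Mul(2, Pow(V, 2)))) = Add(Rational(74, 293), Mul(-4, Pow(V, 2))))
Add(Add(Pow(Add(Function('M')(-68), Add(Mul(-334, Pow(Mul(Add(123, -66), 80), -1)), Mul(14261, Pow(-13787, -1)))), Rational(1, 2)), -206485), -17559) = Add(Add(Pow(Add(Add(Rational(74, 293), Mul(-4, Pow(-68, 2))), Add(Mul(-334, Pow(Mul(Add(123, -66), 80), -1)), Mul(14261, Pow(-13787, -1)))), Rational(1, 2)), -206485), -17559) = Add(Add(Pow(Add(Add(Rational(74, 293), Mul(-4, 4624)), Add(Mul(-334, Pow(Mul(57, 80), -1)), Mul(14261, Rational(-1, 13787)))), Rational(1, 2)), -206485), -17559) = Add(Add(Pow(Add(Add(Rational(74, 293), -18496), Add(Mul(-334, Pow(4560, -1)), Rational(-14261, 13787))), Rational(1, 2)), -206485), -17559) = Add(Add(Pow(Add(Rational(-5419254, 293), Add(Mul(-334, Rational(1, 4560)), Rational(-14261, 13787))), Rational(1, 2)), -206485), -17559) = Add(Add(Pow(Add(Rational(-5419254, 293), Add(Rational(-167, 2280), Rational(-14261, 13787))), Rational(1, 2)), -206485), -17559) = Add(Add(Pow(Add(Rational(-5419254, 293), Rational(-34817509, 31434360)), Rational(1, 2)), -206485), -17559) = Add(Add(Pow(Rational(-170360982697577, 9210267480), Rational(1, 2)), -206485), -17559) = Add(Add(Mul(Rational(1, 4605133740), I, Pow(392267554700084029473990, Rational(1, 2))), -206485), -17559) = Add(Add(-206485, Mul(Rational(1, 4605133740), I, Pow(392267554700084029473990, Rational(1, 2)))), -17559) = Add(-224044, Mul(Rational(1, 4605133740), I, Pow(392267554700084029473990, Rational(1, 2))))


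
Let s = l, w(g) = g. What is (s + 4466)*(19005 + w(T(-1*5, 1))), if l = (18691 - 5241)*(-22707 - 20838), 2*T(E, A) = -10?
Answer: -11127839896000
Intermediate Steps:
T(E, A) = -5 (T(E, A) = (1/2)*(-10) = -5)
l = -585680250 (l = 13450*(-43545) = -585680250)
s = -585680250
(s + 4466)*(19005 + w(T(-1*5, 1))) = (-585680250 + 4466)*(19005 - 5) = -585675784*19000 = -11127839896000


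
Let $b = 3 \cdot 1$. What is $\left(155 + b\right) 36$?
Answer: $5688$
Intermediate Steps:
$b = 3$
$\left(155 + b\right) 36 = \left(155 + 3\right) 36 = 158 \cdot 36 = 5688$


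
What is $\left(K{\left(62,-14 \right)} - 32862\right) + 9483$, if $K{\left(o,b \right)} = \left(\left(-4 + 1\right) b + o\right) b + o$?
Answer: $-24773$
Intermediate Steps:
$K{\left(o,b \right)} = o + b \left(o - 3 b\right)$ ($K{\left(o,b \right)} = \left(- 3 b + o\right) b + o = \left(o - 3 b\right) b + o = b \left(o - 3 b\right) + o = o + b \left(o - 3 b\right)$)
$\left(K{\left(62,-14 \right)} - 32862\right) + 9483 = \left(\left(62 - 3 \left(-14\right)^{2} - 868\right) - 32862\right) + 9483 = \left(\left(62 - 588 - 868\right) - 32862\right) + 9483 = \left(-1394 - 32862\right) + 9483 = -34256 + 9483 = -24773$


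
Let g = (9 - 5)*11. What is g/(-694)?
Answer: -22/347 ≈ -0.063401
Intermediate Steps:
g = 44 (g = 4*11 = 44)
g/(-694) = 44/(-694) = 44*(-1/694) = -22/347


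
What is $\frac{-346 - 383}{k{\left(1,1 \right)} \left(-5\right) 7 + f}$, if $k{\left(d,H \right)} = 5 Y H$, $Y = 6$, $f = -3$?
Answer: $\frac{9}{13} \approx 0.69231$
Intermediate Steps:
$k{\left(d,H \right)} = 30 H$ ($k{\left(d,H \right)} = 5 \cdot 6 H = 30 H$)
$\frac{-346 - 383}{k{\left(1,1 \right)} \left(-5\right) 7 + f} = \frac{-346 - 383}{30 \cdot 1 \left(-5\right) 7 - 3} = - \frac{729}{30 \left(-5\right) 7 - 3} = - \frac{729}{\left(-150\right) 7 - 3} = - \frac{729}{-1050 - 3} = - \frac{729}{-1053} = \left(-729\right) \left(- \frac{1}{1053}\right) = \frac{9}{13}$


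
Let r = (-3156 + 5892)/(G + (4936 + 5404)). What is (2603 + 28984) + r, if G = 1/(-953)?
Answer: 34584611729/1094891 ≈ 31587.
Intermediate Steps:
G = -1/953 ≈ -0.0010493
r = 289712/1094891 (r = (-3156 + 5892)/(-1/953 + (4936 + 5404)) = 2736/(-1/953 + 10340) = 2736/(9854019/953) = 2736*(953/9854019) = 289712/1094891 ≈ 0.26460)
(2603 + 28984) + r = (2603 + 28984) + 289712/1094891 = 31587 + 289712/1094891 = 34584611729/1094891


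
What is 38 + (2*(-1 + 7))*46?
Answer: 590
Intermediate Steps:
38 + (2*(-1 + 7))*46 = 38 + (2*6)*46 = 38 + 12*46 = 38 + 552 = 590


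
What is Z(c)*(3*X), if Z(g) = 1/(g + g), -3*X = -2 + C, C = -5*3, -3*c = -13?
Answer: 51/26 ≈ 1.9615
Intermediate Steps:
c = 13/3 (c = -⅓*(-13) = 13/3 ≈ 4.3333)
C = -15
X = 17/3 (X = -(-2 - 15)/3 = -⅓*(-17) = 17/3 ≈ 5.6667)
Z(g) = 1/(2*g)
Z(c)*(3*X) = (1/(2*(13/3)))*(3*(17/3)) = ((½)*(3/13))*17 = (3/26)*17 = 51/26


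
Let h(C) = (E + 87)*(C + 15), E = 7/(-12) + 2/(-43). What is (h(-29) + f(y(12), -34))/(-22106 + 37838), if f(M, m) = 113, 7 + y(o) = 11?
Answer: -14885/213624 ≈ -0.069679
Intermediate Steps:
y(o) = 4 (y(o) = -7 + 11 = 4)
E = -325/516 (E = 7*(-1/12) + 2*(-1/43) = -7/12 - 2/43 = -325/516 ≈ -0.62984)
h(C) = 222835/172 + 44567*C/516 (h(C) = (-325/516 + 87)*(C + 15) = 44567*(15 + C)/516 = 222835/172 + 44567*C/516)
(h(-29) + f(y(12), -34))/(-22106 + 37838) = ((222835/172 + (44567/516)*(-29)) + 113)/(-22106 + 37838) = ((222835/172 - 1292443/516) + 113)/15732 = (-311969/258 + 113)*(1/15732) = -282815/258*1/15732 = -14885/213624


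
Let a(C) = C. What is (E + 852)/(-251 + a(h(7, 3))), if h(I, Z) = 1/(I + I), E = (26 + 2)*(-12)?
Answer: -2408/1171 ≈ -2.0564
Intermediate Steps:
E = -336 (E = 28*(-12) = -336)
h(I, Z) = 1/(2*I)
(E + 852)/(-251 + a(h(7, 3))) = (-336 + 852)/(-251 + (½)/7) = 516/(-251 + (½)*(⅐)) = 516/(-251 + 1/14) = 516/(-3513/14) = 516*(-14/3513) = -2408/1171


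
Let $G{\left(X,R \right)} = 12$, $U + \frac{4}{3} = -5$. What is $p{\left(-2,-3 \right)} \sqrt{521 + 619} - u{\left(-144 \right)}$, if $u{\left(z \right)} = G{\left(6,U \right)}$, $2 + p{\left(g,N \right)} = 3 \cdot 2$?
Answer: $-12 + 8 \sqrt{285} \approx 123.06$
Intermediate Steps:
$U = - \frac{19}{3}$ ($U = - \frac{4}{3} - 5 = - \frac{19}{3} \approx -6.3333$)
$p{\left(g,N \right)} = 4$ ($p{\left(g,N \right)} = -2 + 3 \cdot 2 = -2 + 6 = 4$)
$u{\left(z \right)} = 12$
$p{\left(-2,-3 \right)} \sqrt{521 + 619} - u{\left(-144 \right)} = 4 \sqrt{521 + 619} - 12 = 4 \sqrt{1140} - 12 = 4 \cdot 2 \sqrt{285} - 12 = 8 \sqrt{285} - 12 = -12 + 8 \sqrt{285}$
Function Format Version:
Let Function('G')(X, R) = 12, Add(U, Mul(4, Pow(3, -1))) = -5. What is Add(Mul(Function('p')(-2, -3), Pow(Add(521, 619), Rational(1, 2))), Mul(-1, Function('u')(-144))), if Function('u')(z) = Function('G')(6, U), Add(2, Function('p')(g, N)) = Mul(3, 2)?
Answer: Add(-12, Mul(8, Pow(285, Rational(1, 2)))) ≈ 123.06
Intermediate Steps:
U = Rational(-19, 3) (U = Add(Rational(-4, 3), -5) = Rational(-19, 3) ≈ -6.3333)
Function('p')(g, N) = 4 (Function('p')(g, N) = Add(-2, Mul(3, 2)) = Add(-2, 6) = 4)
Function('u')(z) = 12
Add(Mul(Function('p')(-2, -3), Pow(Add(521, 619), Rational(1, 2))), Mul(-1, Function('u')(-144))) = Add(Mul(4, Pow(Add(521, 619), Rational(1, 2))), Mul(-1, 12)) = Add(Mul(4, Pow(1140, Rational(1, 2))), -12) = Add(Mul(4, Mul(2, Pow(285, Rational(1, 2)))), -12) = Add(Mul(8, Pow(285, Rational(1, 2))), -12) = Add(-12, Mul(8, Pow(285, Rational(1, 2))))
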